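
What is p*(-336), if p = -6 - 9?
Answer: 5040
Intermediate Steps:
p = -15
p*(-336) = -15*(-336) = 5040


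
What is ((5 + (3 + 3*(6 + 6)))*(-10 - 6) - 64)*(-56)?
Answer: 43008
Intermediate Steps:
((5 + (3 + 3*(6 + 6)))*(-10 - 6) - 64)*(-56) = ((5 + (3 + 3*12))*(-16) - 64)*(-56) = ((5 + (3 + 36))*(-16) - 64)*(-56) = ((5 + 39)*(-16) - 64)*(-56) = (44*(-16) - 64)*(-56) = (-704 - 64)*(-56) = -768*(-56) = 43008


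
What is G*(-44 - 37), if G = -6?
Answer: 486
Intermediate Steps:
G*(-44 - 37) = -6*(-44 - 37) = -6*(-81) = 486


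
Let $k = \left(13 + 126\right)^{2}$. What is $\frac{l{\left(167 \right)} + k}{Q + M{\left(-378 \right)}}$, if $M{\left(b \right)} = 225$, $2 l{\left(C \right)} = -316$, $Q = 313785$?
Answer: $\frac{19163}{314010} \approx 0.061027$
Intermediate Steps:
$k = 19321$ ($k = 139^{2} = 19321$)
$l{\left(C \right)} = -158$ ($l{\left(C \right)} = \frac{1}{2} \left(-316\right) = -158$)
$\frac{l{\left(167 \right)} + k}{Q + M{\left(-378 \right)}} = \frac{-158 + 19321}{313785 + 225} = \frac{19163}{314010}$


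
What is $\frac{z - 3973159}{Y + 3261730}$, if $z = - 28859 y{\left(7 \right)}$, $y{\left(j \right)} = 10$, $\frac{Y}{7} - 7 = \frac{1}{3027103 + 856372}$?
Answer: $- \frac{16550395697775}{12667037202032} \approx -1.3066$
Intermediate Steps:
$Y = \frac{190290282}{3883475}$ ($Y = 49 + \frac{7}{3027103 + 856372} = 49 + \frac{7}{3883475} = \frac{190290282}{3883475} \approx 49.0$)
$z = -288590$ ($z = \left(-28859\right) 10 = -288590$)
$\frac{z - 3973159}{Y + 3261730} = \frac{-288590 - 3973159}{\frac{190290282}{3883475} + 3261730} = - \frac{4261749}{\frac{12667037202032}{3883475}} = \left(-4261749\right) \frac{3883475}{12667037202032} = - \frac{16550395697775}{12667037202032}$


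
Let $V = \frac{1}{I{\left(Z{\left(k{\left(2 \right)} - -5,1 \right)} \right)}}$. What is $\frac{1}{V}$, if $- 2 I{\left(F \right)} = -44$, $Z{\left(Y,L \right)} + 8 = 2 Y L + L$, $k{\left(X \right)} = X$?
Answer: $22$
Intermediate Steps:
$Z{\left(Y,L \right)} = -8 + L + 2 L Y$ ($Z{\left(Y,L \right)} = -8 + \left(2 Y L + L\right) = -8 + \left(2 L Y + L\right) = -8 + \left(L + 2 L Y\right) = -8 + L + 2 L Y$)
$I{\left(F \right)} = 22$ ($I{\left(F \right)} = \left(- \frac{1}{2}\right) \left(-44\right) = 22$)
$V = \frac{1}{22} \approx 0.045455$
$\frac{1}{V} = \frac{1}{\frac{1}{22}} = 22$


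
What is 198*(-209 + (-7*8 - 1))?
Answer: -52668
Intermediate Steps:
198*(-209 + (-7*8 - 1)) = 198*(-209 + (-56 - 1)) = 198*(-209 - 57) = 198*(-266) = -52668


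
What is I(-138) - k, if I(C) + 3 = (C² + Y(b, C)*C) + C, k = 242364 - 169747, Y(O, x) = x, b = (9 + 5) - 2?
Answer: -34670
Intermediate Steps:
b = 12 (b = 14 - 2 = 12)
k = 72617
I(C) = -3 + C + 2*C² (I(C) = -3 + ((C² + C*C) + C) = -3 + ((C² + C²) + C) = -3 + (2*C² + C) = -3 + (C + 2*C²) = -3 + C + 2*C²)
I(-138) - k = (-3 - 138 + 2*(-138)²) - 1*72617 = (-3 - 138 + 2*19044) - 72617 = (-3 - 138 + 38088) - 72617 = 37947 - 72617 = -34670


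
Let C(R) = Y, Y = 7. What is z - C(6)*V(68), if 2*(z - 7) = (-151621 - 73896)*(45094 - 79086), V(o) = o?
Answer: 3832886463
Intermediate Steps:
C(R) = 7
z = 3832886939 (z = 7 + ((-151621 - 73896)*(45094 - 79086))/2 = 7 + (-225517*(-33992))/2 = 7 + (½)*7665773864 = 7 + 3832886932 = 3832886939)
z - C(6)*V(68) = 3832886939 - 7*68 = 3832886939 - 1*476 = 3832886939 - 476 = 3832886463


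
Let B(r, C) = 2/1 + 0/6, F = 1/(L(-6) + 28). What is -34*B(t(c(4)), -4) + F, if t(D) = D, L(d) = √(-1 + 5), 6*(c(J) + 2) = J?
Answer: -2039/30 ≈ -67.967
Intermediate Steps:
c(J) = -2 + J/6
L(d) = 2 (L(d) = √4 = 2)
F = 1/30 (F = 1/(2 + 28) = 1/30 ≈ 0.033333)
B(r, C) = 2 (B(r, C) = 2*1 + 0*(⅙) = 2 + 0 = 2)
-34*B(t(c(4)), -4) + F = -34*2 + 1/30 = -68 + 1/30 = -2039/30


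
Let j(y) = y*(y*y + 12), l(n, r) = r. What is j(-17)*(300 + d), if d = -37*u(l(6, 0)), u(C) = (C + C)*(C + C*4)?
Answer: -1535100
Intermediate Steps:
u(C) = 10*C² (u(C) = (2*C)*(C + 4*C) = (2*C)*(5*C) = 10*C²)
j(y) = y*(12 + y²) (j(y) = y*(y² + 12) = y*(12 + y²))
d = 0 (d = -370*0² = -370*0 = -37*0 = 0)
j(-17)*(300 + d) = (-17*(12 + (-17)²))*(300 + 0) = -17*(12 + 289)*300 = -17*301*300 = -5117*300 = -1535100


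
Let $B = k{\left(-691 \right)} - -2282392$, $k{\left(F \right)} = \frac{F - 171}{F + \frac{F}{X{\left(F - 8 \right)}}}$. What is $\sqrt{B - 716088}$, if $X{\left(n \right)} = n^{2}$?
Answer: $\frac{\sqrt{44635765472292289495345}}{168811991} \approx 1251.5$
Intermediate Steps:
$k{\left(F \right)} = \frac{-171 + F}{F + \frac{F}{\left(-8 + F\right)^{2}}}$ ($k{\left(F \right)} = \frac{F - 171}{F + \frac{F}{\left(F - 8\right)^{2}}} = \frac{-171 + F}{F + \frac{F}{\left(-8 + F\right)^{2}}}$)
$B = \frac{385295348349503}{168811991}$ ($B = \frac{\left(-8 - 691\right)^{2} \left(-171 - 691\right)}{\left(-691\right) \left(1 + \left(-8 - 691\right)^{2}\right)} - -2282392 = \left(- \frac{1}{691}\right) \frac{1}{1 + \left(-699\right)^{2}} \left(-699\right)^{2} \left(-862\right) + 2282392 = \left(- \frac{1}{691}\right) \frac{1}{1 + 488601} \cdot 488601 \left(-862\right) + 2282392 = \left(- \frac{1}{691}\right) \frac{1}{488602} \cdot 488601 \left(-862\right) + 2282392 = \frac{210587031}{168811991} + 2282392 = \frac{385295348349503}{168811991} \approx 2.2824 \cdot 10^{6}$)
$\sqrt{B - 716088} = \sqrt{\frac{385295348349503}{168811991} - 716088} = \sqrt{\frac{264411107338295}{168811991}} = \frac{\sqrt{44635765472292289495345}}{168811991}$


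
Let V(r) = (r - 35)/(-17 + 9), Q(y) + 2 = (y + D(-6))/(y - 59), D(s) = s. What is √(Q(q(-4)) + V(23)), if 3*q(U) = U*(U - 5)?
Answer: I*√5546/94 ≈ 0.79225*I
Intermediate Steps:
q(U) = U*(-5 + U)/3 (q(U) = (U*(U - 5))/3 = (U*(-5 + U))/3 = U*(-5 + U)/3)
Q(y) = -2 + (-6 + y)/(-59 + y) (Q(y) = -2 + (y - 6)/(y - 59) = -2 + (-6 + y)/(-59 + y))
V(r) = 35/8 - r/8 (V(r) = (-35 + r)/(-8) = (-35 + r)*(-⅛) = 35/8 - r/8)
√(Q(q(-4)) + V(23)) = √((112 - (-4)*(-5 - 4)/3)/(-59 + (⅓)*(-4)*(-5 - 4)) + (35/8 - ⅛*23)) = √((112 - (-4)*(-9)/3)/(-59 + (⅓)*(-4)*(-9)) + (35/8 - 23/8)) = √((112 - 1*12)/(-59 + 12) + 3/2) = √((112 - 12)/(-47) + 3/2) = √(-1/47*100 + 3/2) = √(-100/47 + 3/2) = √(-59/94) = I*√5546/94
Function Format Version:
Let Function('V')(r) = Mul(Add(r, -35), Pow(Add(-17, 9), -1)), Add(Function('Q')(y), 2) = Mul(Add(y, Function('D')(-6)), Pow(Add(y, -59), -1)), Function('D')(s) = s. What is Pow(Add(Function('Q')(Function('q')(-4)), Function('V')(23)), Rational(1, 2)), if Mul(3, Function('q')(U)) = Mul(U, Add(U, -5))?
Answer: Mul(Rational(1, 94), I, Pow(5546, Rational(1, 2))) ≈ Mul(0.79225, I)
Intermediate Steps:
Function('q')(U) = Mul(Rational(1, 3), U, Add(-5, U)) (Function('q')(U) = Mul(Rational(1, 3), Mul(U, Add(U, -5))) = Mul(Rational(1, 3), Mul(U, Add(-5, U))) = Mul(Rational(1, 3), U, Add(-5, U)))
Function('Q')(y) = Add(-2, Mul(Pow(Add(-59, y), -1), Add(-6, y))) (Function('Q')(y) = Add(-2, Mul(Add(y, -6), Pow(Add(y, -59), -1))) = Add(-2, Mul(Add(-6, y), Pow(Add(-59, y), -1))) = Add(-2, Mul(Pow(Add(-59, y), -1), Add(-6, y))))
Function('V')(r) = Add(Rational(35, 8), Mul(Rational(-1, 8), r)) (Function('V')(r) = Mul(Add(-35, r), Pow(-8, -1)) = Mul(Add(-35, r), Rational(-1, 8)) = Add(Rational(35, 8), Mul(Rational(-1, 8), r)))
Pow(Add(Function('Q')(Function('q')(-4)), Function('V')(23)), Rational(1, 2)) = Pow(Add(Mul(Pow(Add(-59, Mul(Rational(1, 3), -4, Add(-5, -4))), -1), Add(112, Mul(-1, Mul(Rational(1, 3), -4, Add(-5, -4))))), Add(Rational(35, 8), Mul(Rational(-1, 8), 23))), Rational(1, 2)) = Pow(Add(Mul(Pow(Add(-59, Mul(Rational(1, 3), -4, -9)), -1), Add(112, Mul(-1, Mul(Rational(1, 3), -4, -9)))), Add(Rational(35, 8), Rational(-23, 8))), Rational(1, 2)) = Pow(Add(Mul(Pow(Add(-59, 12), -1), Add(112, Mul(-1, 12))), Rational(3, 2)), Rational(1, 2)) = Pow(Add(Mul(Pow(-47, -1), Add(112, -12)), Rational(3, 2)), Rational(1, 2)) = Pow(Add(Mul(Rational(-1, 47), 100), Rational(3, 2)), Rational(1, 2)) = Pow(Add(Rational(-100, 47), Rational(3, 2)), Rational(1, 2)) = Pow(Rational(-59, 94), Rational(1, 2)) = Mul(Rational(1, 94), I, Pow(5546, Rational(1, 2)))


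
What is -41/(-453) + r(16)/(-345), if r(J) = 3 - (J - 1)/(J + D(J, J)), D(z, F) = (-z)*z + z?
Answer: 952423/11669280 ≈ 0.081618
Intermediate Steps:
D(z, F) = z - z**2 (D(z, F) = -z**2 + z = z - z**2)
r(J) = 3 - (-1 + J)/(J + J*(1 - J)) (r(J) = 3 - (J - 1)/(J + J*(1 - J)) = 3 - (-1 + J)/(J + J*(1 - J)))
-41/(-453) + r(16)/(-345) = -41/(-453) + ((-1 - 5*16 + 3*16**2)/(16*(-2 + 16)))/(-345) = -41*(-1/453) + ((1/16)*(-1 - 80 + 3*256)/14)*(-1/345) = 41/453 + ((1/16)*(1/14)*(-1 - 80 + 768))*(-1/345) = 41/453 + ((1/16)*(1/14)*687)*(-1/345) = 41/453 + (687/224)*(-1/345) = 41/453 - 229/25760 = 952423/11669280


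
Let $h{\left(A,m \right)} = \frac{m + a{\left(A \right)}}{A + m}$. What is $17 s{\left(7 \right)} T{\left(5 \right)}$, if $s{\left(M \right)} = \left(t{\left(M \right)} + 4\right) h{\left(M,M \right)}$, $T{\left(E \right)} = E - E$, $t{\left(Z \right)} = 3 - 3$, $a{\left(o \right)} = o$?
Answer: $0$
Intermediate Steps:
$t{\left(Z \right)} = 0$
$T{\left(E \right)} = 0$
$h{\left(A,m \right)} = 1$ ($h{\left(A,m \right)} = \frac{m + A}{A + m} = \frac{A + m}{A + m} = 1$)
$s{\left(M \right)} = 4$ ($s{\left(M \right)} = \left(0 + 4\right) 1 = 4 \cdot 1 = 4$)
$17 s{\left(7 \right)} T{\left(5 \right)} = 17 \cdot 4 \cdot 0 = 68 \cdot 0 = 0$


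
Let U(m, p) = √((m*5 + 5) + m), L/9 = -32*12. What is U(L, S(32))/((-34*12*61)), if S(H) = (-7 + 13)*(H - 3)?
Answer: -I*√20731/24888 ≈ -0.0057852*I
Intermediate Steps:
S(H) = -18 + 6*H (S(H) = 6*(-3 + H) = -18 + 6*H)
L = -3456 (L = 9*(-32*12) = 9*(-384) = -3456)
U(m, p) = √(5 + 6*m) (U(m, p) = √((5*m + 5) + m) = √((5 + 5*m) + m) = √(5 + 6*m))
U(L, S(32))/((-34*12*61)) = √(5 + 6*(-3456))/((-34*12*61)) = √(5 - 20736)/((-408*61)) = √(-20731)/(-24888) = (I*√20731)*(-1/24888) = -I*√20731/24888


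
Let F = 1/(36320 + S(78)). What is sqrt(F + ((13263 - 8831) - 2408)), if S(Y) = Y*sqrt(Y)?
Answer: sqrt(147023362 + 315744*sqrt(78))/(2*sqrt(18160 + 39*sqrt(78))) ≈ 44.989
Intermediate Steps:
S(Y) = Y**(3/2)
F = 1/(36320 + 78*sqrt(78)) (F = 1/(36320 + 78**(3/2)) = 1/(36320 + 78*sqrt(78)) ≈ 2.7021e-5)
sqrt(F + ((13263 - 8831) - 2408)) = sqrt((4540/164833481 - 39*sqrt(78)/659333924) + ((13263 - 8831) - 2408)) = sqrt((4540/164833481 - 39*sqrt(78)/659333924) + (4432 - 2408)) = sqrt((4540/164833481 - 39*sqrt(78)/659333924) + 2024) = sqrt(333622970084/164833481 - 39*sqrt(78)/659333924)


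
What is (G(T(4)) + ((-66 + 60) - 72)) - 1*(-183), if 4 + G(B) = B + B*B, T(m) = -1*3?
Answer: 107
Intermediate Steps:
T(m) = -3
G(B) = -4 + B + B² (G(B) = -4 + (B + B*B) = -4 + (B + B²) = -4 + B + B²)
(G(T(4)) + ((-66 + 60) - 72)) - 1*(-183) = ((-4 - 3 + (-3)²) + ((-66 + 60) - 72)) - 1*(-183) = ((-4 - 3 + 9) + (-6 - 72)) + 183 = (2 - 78) + 183 = -76 + 183 = 107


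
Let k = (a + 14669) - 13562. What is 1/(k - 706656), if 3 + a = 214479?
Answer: -1/491073 ≈ -2.0364e-6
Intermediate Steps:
a = 214476 (a = -3 + 214479 = 214476)
k = 215583 (k = (214476 + 14669) - 13562 = 229145 - 13562 = 215583)
1/(k - 706656) = 1/(215583 - 706656) = 1/(-491073) = -1/491073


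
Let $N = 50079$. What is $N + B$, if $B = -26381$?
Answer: $23698$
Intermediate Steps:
$N + B = 50079 - 26381 = 23698$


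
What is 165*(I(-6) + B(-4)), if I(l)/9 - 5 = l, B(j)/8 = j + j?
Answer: -12045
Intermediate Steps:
B(j) = 16*j (B(j) = 8*(j + j) = 8*(2*j) = 16*j)
I(l) = 45 + 9*l
165*(I(-6) + B(-4)) = 165*((45 + 9*(-6)) + 16*(-4)) = 165*((45 - 54) - 64) = 165*(-9 - 64) = 165*(-73) = -12045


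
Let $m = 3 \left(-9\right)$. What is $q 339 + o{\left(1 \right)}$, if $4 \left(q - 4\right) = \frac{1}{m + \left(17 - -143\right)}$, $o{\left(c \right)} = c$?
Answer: $\frac{722263}{532} \approx 1357.6$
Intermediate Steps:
$m = -27$
$q = \frac{2129}{532}$ ($q = 4 + \frac{1}{4 \left(-27 + \left(17 - -143\right)\right)} = 4 + \frac{1}{4 \left(-27 + \left(17 + 143\right)\right)} = 4 + \frac{1}{4 \left(-27 + 160\right)} = 4 + \frac{1}{4 \cdot 133} = 4 + \frac{1}{4} \cdot \frac{1}{133} = 4 + \frac{1}{532} = \frac{2129}{532} \approx 4.0019$)
$q 339 + o{\left(1 \right)} = \frac{2129}{532} \cdot 339 + 1 = \frac{721731}{532} + 1 = \frac{722263}{532}$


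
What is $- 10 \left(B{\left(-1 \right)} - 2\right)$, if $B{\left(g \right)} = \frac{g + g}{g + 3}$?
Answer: $30$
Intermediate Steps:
$B{\left(g \right)} = \frac{2 g}{3 + g}$
$- 10 \left(B{\left(-1 \right)} - 2\right) = - 10 \left(2 \left(-1\right) \frac{1}{3 - 1} - 2\right) = - 10 \left(2 \left(-1\right) \frac{1}{2} - 2\right) = - 10 \left(-1 - 2\right) = \left(-10\right) \left(-3\right) = 30$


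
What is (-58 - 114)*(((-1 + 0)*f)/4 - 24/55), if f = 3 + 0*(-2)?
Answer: 11223/55 ≈ 204.05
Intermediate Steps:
f = 3 (f = 3 + 0 = 3)
(-58 - 114)*(((-1 + 0)*f)/4 - 24/55) = (-58 - 114)*(((-1 + 0)*3)/4 - 24/55) = -172*(-1*3*(¼) - 24*1/55) = -172*(-3*¼ - 24/55) = -172*(-¾ - 24/55) = -172*(-261/220) = 11223/55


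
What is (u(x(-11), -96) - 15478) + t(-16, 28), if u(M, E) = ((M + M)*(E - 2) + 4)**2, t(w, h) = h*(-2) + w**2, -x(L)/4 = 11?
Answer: 74427106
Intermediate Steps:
x(L) = -44 (x(L) = -4*11 = -44)
t(w, h) = w**2 - 2*h (t(w, h) = -2*h + w**2 = w**2 - 2*h)
u(M, E) = (4 + 2*M*(-2 + E))**2 (u(M, E) = ((2*M)*(-2 + E) + 4)**2 = (2*M*(-2 + E) + 4)**2 = (4 + 2*M*(-2 + E))**2)
(u(x(-11), -96) - 15478) + t(-16, 28) = (4*(2 - 2*(-44) - 96*(-44))**2 - 15478) + ((-16)**2 - 2*28) = (4*(2 + 88 + 4224)**2 - 15478) + (256 - 56) = (4*4314**2 - 15478) + 200 = (4*18610596 - 15478) + 200 = (74442384 - 15478) + 200 = 74426906 + 200 = 74427106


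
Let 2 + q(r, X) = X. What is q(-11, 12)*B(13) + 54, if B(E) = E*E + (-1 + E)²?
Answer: 3184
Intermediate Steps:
q(r, X) = -2 + X
B(E) = E² + (-1 + E)²
q(-11, 12)*B(13) + 54 = (-2 + 12)*(13² + (-1 + 13)²) + 54 = 10*(169 + 12²) + 54 = 10*(169 + 144) + 54 = 10*313 + 54 = 3130 + 54 = 3184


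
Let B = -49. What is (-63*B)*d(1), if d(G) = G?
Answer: 3087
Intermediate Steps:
(-63*B)*d(1) = -63*(-49)*1 = 3087*1 = 3087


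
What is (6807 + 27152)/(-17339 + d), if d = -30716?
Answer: -33959/48055 ≈ -0.70667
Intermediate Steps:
(6807 + 27152)/(-17339 + d) = (6807 + 27152)/(-17339 - 30716) = 33959/(-48055) = 33959*(-1/48055) = -33959/48055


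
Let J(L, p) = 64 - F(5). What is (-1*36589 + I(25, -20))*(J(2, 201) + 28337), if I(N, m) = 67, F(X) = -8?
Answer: -1037553498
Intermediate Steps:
J(L, p) = 72 (J(L, p) = 64 - 1*(-8) = 64 + 8 = 72)
(-1*36589 + I(25, -20))*(J(2, 201) + 28337) = (-1*36589 + 67)*(72 + 28337) = (-36589 + 67)*28409 = -36522*28409 = -1037553498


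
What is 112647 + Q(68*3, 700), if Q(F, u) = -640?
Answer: 112007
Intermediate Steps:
112647 + Q(68*3, 700) = 112647 - 640 = 112007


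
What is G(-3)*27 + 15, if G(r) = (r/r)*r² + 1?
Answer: 285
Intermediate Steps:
G(r) = 1 + r² (G(r) = 1*r² + 1 = r² + 1 = 1 + r²)
G(-3)*27 + 15 = (1 + (-3)²)*27 + 15 = (1 + 9)*27 + 15 = 10*27 + 15 = 270 + 15 = 285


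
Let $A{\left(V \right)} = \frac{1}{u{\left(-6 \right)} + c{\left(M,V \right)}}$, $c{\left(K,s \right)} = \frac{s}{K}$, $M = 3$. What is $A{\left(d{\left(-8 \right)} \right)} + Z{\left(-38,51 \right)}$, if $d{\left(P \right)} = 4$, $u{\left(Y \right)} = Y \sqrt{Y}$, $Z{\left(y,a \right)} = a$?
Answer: $\frac{24993}{490} + \frac{27 i \sqrt{6}}{980} \approx 51.006 + 0.067486 i$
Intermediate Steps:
$u{\left(Y \right)} = Y^{\frac{3}{2}}$
$A{\left(V \right)} = \frac{1}{\frac{V}{3} - 6 i \sqrt{6}}$ ($A{\left(V \right)} = \frac{1}{\left(-6\right)^{\frac{3}{2}} + \frac{V}{3}} = \frac{1}{- 6 i \sqrt{6} + V \frac{1}{3}} = \frac{1}{- 6 i \sqrt{6} + \frac{V}{3}} = \frac{1}{\frac{V}{3} - 6 i \sqrt{6}}$)
$A{\left(d{\left(-8 \right)} \right)} + Z{\left(-38,51 \right)} = \frac{3}{4 - 18 i \sqrt{6}} + 51 = 51 + \frac{3}{4 - 18 i \sqrt{6}}$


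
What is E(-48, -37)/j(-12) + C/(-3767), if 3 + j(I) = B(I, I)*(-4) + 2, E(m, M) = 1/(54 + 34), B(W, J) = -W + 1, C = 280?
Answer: -1309687/17569288 ≈ -0.074544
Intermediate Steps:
B(W, J) = 1 - W
E(m, M) = 1/88
j(I) = -5 + 4*I (j(I) = -3 + ((1 - I)*(-4) + 2) = -3 + ((-4 + 4*I) + 2) = -3 + (-2 + 4*I) = -5 + 4*I)
E(-48, -37)/j(-12) + C/(-3767) = 1/(88*(-5 + 4*(-12))) + 280/(-3767) = 1/(88*(-5 - 48)) + 280*(-1/3767) = (1/88)/(-53) - 280/3767 = (1/88)*(-1/53) - 280/3767 = -1/4664 - 280/3767 = -1309687/17569288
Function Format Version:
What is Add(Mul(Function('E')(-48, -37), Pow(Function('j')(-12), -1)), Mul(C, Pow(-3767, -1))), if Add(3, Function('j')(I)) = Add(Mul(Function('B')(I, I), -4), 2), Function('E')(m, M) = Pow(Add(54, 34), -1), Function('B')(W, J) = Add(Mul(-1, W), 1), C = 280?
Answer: Rational(-1309687, 17569288) ≈ -0.074544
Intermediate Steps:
Function('B')(W, J) = Add(1, Mul(-1, W))
Function('E')(m, M) = Rational(1, 88) (Function('E')(m, M) = Pow(88, -1) = Rational(1, 88))
Function('j')(I) = Add(-5, Mul(4, I)) (Function('j')(I) = Add(-3, Add(Mul(Add(1, Mul(-1, I)), -4), 2)) = Add(-3, Add(Add(-4, Mul(4, I)), 2)) = Add(-3, Add(-2, Mul(4, I))) = Add(-5, Mul(4, I)))
Add(Mul(Function('E')(-48, -37), Pow(Function('j')(-12), -1)), Mul(C, Pow(-3767, -1))) = Add(Mul(Rational(1, 88), Pow(Add(-5, Mul(4, -12)), -1)), Mul(280, Pow(-3767, -1))) = Add(Mul(Rational(1, 88), Pow(Add(-5, -48), -1)), Mul(280, Rational(-1, 3767))) = Add(Mul(Rational(1, 88), Pow(-53, -1)), Rational(-280, 3767)) = Add(Mul(Rational(1, 88), Rational(-1, 53)), Rational(-280, 3767)) = Add(Rational(-1, 4664), Rational(-280, 3767)) = Rational(-1309687, 17569288)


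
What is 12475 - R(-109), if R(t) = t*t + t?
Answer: 703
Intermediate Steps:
R(t) = t + t² (R(t) = t² + t = t + t²)
12475 - R(-109) = 12475 - (-109)*(1 - 109) = 12475 - (-109)*(-108) = 12475 - 1*11772 = 12475 - 11772 = 703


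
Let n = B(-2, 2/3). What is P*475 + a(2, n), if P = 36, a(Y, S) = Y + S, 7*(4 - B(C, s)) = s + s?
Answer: 359222/21 ≈ 17106.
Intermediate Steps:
B(C, s) = 4 - 2*s/7 (B(C, s) = 4 - (s + s)/7 = 4 - 2*s/7)
n = 80/21 (n = 4 - 4/(7*3) = 4 - 2/7*2/3 = 4 - 4/21 = 80/21 ≈ 3.8095)
a(Y, S) = S + Y
P*475 + a(2, n) = 36*475 + (80/21 + 2) = 17100 + 122/21 = 359222/21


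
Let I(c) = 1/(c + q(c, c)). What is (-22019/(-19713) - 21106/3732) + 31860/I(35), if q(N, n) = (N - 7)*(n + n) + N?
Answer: 264340453530285/4087162 ≈ 6.4676e+7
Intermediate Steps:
q(N, n) = N + 2*n*(-7 + N) (q(N, n) = (-7 + N)*(2*n) + N = 2*n*(-7 + N) + N = N + 2*n*(-7 + N))
I(c) = 1/(-12*c + 2*c²) (I(c) = 1/(c + (c - 14*c + 2*c*c)) = 1/(c + (c - 14*c + 2*c²)) = 1/(c + (-13*c + 2*c²)) = 1/(-12*c + 2*c²))
(-22019/(-19713) - 21106/3732) + 31860/I(35) = (-22019/(-19713) - 21106/3732) + 31860/(((½)/(35*(-6 + 35)))) = (-22019*(-1/19713) - 21106*1/3732) + 31860/(((½)*(1/35)/29)) = (22019/19713 - 10553/1866) + 31860/(((½)*(1/35)*(1/29))) = -18549315/4087162 + 31860/(1/2030) = -18549315/4087162 + 31860*2030 = -18549315/4087162 + 64675800 = 264340453530285/4087162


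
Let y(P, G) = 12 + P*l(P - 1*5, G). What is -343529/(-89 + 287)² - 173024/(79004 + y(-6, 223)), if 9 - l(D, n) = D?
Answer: -2117893555/193314924 ≈ -10.956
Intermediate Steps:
l(D, n) = 9 - D
y(P, G) = 12 + P*(14 - P) (y(P, G) = 12 + P*(9 - (P - 1*5)) = 12 + P*(9 - (P - 5)) = 12 + P*(9 - (-5 + P)) = 12 + P*(9 + (5 - P)) = 12 + P*(14 - P))
-343529/(-89 + 287)² - 173024/(79004 + y(-6, 223)) = -343529/(-89 + 287)² - 173024/(79004 + (12 - 1*(-6)*(-14 - 6))) = -343529/(198²) - 173024/(79004 + (12 - 1*(-6)*(-20))) = -343529/39204 - 173024/(79004 + (12 - 120)) = -343529*1/39204 - 173024/(79004 - 108) = -343529/39204 - 173024/78896 = -343529/39204 - 173024*1/78896 = -343529/39204 - 10814/4931 = -2117893555/193314924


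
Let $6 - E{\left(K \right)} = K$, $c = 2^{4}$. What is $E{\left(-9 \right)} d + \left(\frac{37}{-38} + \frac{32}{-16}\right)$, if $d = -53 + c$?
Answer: $- \frac{21203}{38} \approx -557.97$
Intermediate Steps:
$c = 16$
$E{\left(K \right)} = 6 - K$
$d = -37$ ($d = -53 + 16 = -37$)
$E{\left(-9 \right)} d + \left(\frac{37}{-38} + \frac{32}{-16}\right) = \left(6 - -9\right) \left(-37\right) + \left(\frac{37}{-38} + \frac{32}{-16}\right) = \left(6 + 9\right) \left(-37\right) + \left(37 \left(- \frac{1}{38}\right) + 32 \left(- \frac{1}{16}\right)\right) = 15 \left(-37\right) - \frac{113}{38} = -555 - \frac{113}{38} = - \frac{21203}{38}$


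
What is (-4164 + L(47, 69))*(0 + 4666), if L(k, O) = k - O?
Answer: -19531876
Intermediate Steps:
(-4164 + L(47, 69))*(0 + 4666) = (-4164 + (47 - 1*69))*(0 + 4666) = (-4164 + (47 - 69))*4666 = (-4164 - 22)*4666 = -4186*4666 = -19531876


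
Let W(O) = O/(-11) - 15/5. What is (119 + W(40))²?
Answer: 1527696/121 ≈ 12626.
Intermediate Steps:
W(O) = -3 - O/11 (W(O) = O*(-1/11) - 15*⅕ = -O/11 - 3 = -3 - O/11)
(119 + W(40))² = (119 + (-3 - 1/11*40))² = (119 + (-3 - 40/11))² = (119 - 73/11)² = (1236/11)² = 1527696/121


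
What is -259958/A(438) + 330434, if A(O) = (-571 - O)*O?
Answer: 73016461393/220971 ≈ 3.3043e+5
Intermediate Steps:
A(O) = O*(-571 - O)
-259958/A(438) + 330434 = -259958*(-1/(438*(571 + 438))) + 330434 = -259958/((-1*438*1009)) + 330434 = -259958/(-441942) + 330434 = -259958*(-1/441942) + 330434 = 129979/220971 + 330434 = 73016461393/220971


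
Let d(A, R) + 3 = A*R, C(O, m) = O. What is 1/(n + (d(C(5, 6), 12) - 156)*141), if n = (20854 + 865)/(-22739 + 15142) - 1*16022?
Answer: -7597/227787376 ≈ -3.3351e-5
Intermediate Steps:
d(A, R) = -3 + A*R
n = -121740853/7597 (n = 21719/(-7597) - 16022 = 21719*(-1/7597) - 16022 = -21719/7597 - 16022 = -121740853/7597 ≈ -16025.)
1/(n + (d(C(5, 6), 12) - 156)*141) = 1/(-121740853/7597 + ((-3 + 5*12) - 156)*141) = 1/(-121740853/7597 + ((-3 + 60) - 156)*141) = 1/(-121740853/7597 + (57 - 156)*141) = 1/(-121740853/7597 - 99*141) = 1/(-121740853/7597 - 13959) = 1/(-227787376/7597) = -7597/227787376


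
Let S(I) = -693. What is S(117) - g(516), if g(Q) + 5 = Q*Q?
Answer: -266944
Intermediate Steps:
g(Q) = -5 + Q² (g(Q) = -5 + Q*Q = -5 + Q²)
S(117) - g(516) = -693 - (-5 + 516²) = -693 - (-5 + 266256) = -693 - 1*266251 = -693 - 266251 = -266944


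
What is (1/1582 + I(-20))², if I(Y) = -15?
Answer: 563065441/2502724 ≈ 224.98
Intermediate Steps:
(1/1582 + I(-20))² = (1/1582 - 15)² = (-23729/1582)² = 563065441/2502724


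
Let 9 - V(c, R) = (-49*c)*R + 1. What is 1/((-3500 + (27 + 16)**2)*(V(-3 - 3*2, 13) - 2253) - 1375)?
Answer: 1/13170303 ≈ 7.5928e-8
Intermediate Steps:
V(c, R) = 8 + 49*R*c (V(c, R) = 9 - ((-49*c)*R + 1) = 9 - (-49*R*c + 1) = 9 - (1 - 49*R*c) = 9 + (-1 + 49*R*c) = 8 + 49*R*c)
1/((-3500 + (27 + 16)**2)*(V(-3 - 3*2, 13) - 2253) - 1375) = 1/((-3500 + (27 + 16)**2)*((8 + 49*13*(-3 - 3*2)) - 2253) - 1375) = 1/((-3500 + 43**2)*((8 + 49*13*(-3 - 6)) - 2253) - 1375) = 1/((-3500 + 1849)*((8 + 49*13*(-9)) - 2253) - 1375) = 1/(-1651*((8 - 5733) - 2253) - 1375) = 1/(-1651*(-5725 - 2253) - 1375) = 1/(-1651*(-7978) - 1375) = 1/(13171678 - 1375) = 1/13170303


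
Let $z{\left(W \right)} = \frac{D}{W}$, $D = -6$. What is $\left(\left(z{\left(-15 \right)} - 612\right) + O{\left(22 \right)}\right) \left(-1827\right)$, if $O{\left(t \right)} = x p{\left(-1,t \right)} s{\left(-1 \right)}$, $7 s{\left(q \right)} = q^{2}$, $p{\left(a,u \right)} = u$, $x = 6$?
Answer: $\frac{5414706}{5} \approx 1.0829 \cdot 10^{6}$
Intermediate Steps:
$s{\left(q \right)} = \frac{q^{2}}{7}$
$z{\left(W \right)} = - \frac{6}{W}$
$O{\left(t \right)} = \frac{6 t}{7}$ ($O{\left(t \right)} = 6 t \frac{\left(-1\right)^{2}}{7} = 6 t \frac{1}{7} \cdot 1 = 6 t \frac{1}{7} = \frac{6 t}{7}$)
$\left(\left(z{\left(-15 \right)} - 612\right) + O{\left(22 \right)}\right) \left(-1827\right) = \left(\left(- \frac{6}{-15} - 612\right) + \frac{6}{7} \cdot 22\right) \left(-1827\right) = \left(\left(\left(-6\right) \left(- \frac{1}{15}\right) - 612\right) + \frac{132}{7}\right) \left(-1827\right) = \left(\left(\frac{2}{5} - 612\right) + \frac{132}{7}\right) \left(-1827\right) = \left(- \frac{3058}{5} + \frac{132}{7}\right) \left(-1827\right) = \left(- \frac{20746}{35}\right) \left(-1827\right) = \frac{5414706}{5}$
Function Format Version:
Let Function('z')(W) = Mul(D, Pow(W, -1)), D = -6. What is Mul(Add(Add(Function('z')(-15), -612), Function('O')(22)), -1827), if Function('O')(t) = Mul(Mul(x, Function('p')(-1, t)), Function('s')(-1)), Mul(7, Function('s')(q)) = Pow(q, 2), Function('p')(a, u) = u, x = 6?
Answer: Rational(5414706, 5) ≈ 1.0829e+6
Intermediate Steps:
Function('s')(q) = Mul(Rational(1, 7), Pow(q, 2))
Function('z')(W) = Mul(-6, Pow(W, -1))
Function('O')(t) = Mul(Rational(6, 7), t) (Function('O')(t) = Mul(Mul(6, t), Mul(Rational(1, 7), Pow(-1, 2))) = Mul(Mul(6, t), Mul(Rational(1, 7), 1)) = Mul(Mul(6, t), Rational(1, 7)) = Mul(Rational(6, 7), t))
Mul(Add(Add(Function('z')(-15), -612), Function('O')(22)), -1827) = Mul(Add(Add(Mul(-6, Pow(-15, -1)), -612), Mul(Rational(6, 7), 22)), -1827) = Mul(Add(Add(Mul(-6, Rational(-1, 15)), -612), Rational(132, 7)), -1827) = Mul(Add(Add(Rational(2, 5), -612), Rational(132, 7)), -1827) = Mul(Add(Rational(-3058, 5), Rational(132, 7)), -1827) = Mul(Rational(-20746, 35), -1827) = Rational(5414706, 5)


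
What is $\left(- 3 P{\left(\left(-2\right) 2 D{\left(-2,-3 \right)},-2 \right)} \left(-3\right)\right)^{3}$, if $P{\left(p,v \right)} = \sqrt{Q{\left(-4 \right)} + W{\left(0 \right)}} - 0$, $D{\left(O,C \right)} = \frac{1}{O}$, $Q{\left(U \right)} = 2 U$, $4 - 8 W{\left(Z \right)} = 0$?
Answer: $- \frac{10935 i \sqrt{30}}{4} \approx - 14973.0 i$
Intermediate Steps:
$W{\left(Z \right)} = \frac{1}{2}$ ($W{\left(Z \right)} = \frac{1}{2} - 0 = \frac{1}{2} + 0 = \frac{1}{2}$)
$P{\left(p,v \right)} = \frac{i \sqrt{30}}{2}$ ($P{\left(p,v \right)} = \sqrt{2 \left(-4\right) + \frac{1}{2}} - 0 = \sqrt{-8 + \frac{1}{2}} + 0 = \sqrt{- \frac{15}{2}} + 0 = \frac{i \sqrt{30}}{2} + 0 = \frac{i \sqrt{30}}{2}$)
$\left(- 3 P{\left(\left(-2\right) 2 D{\left(-2,-3 \right)},-2 \right)} \left(-3\right)\right)^{3} = \left(- 3 \frac{i \sqrt{30}}{2} \left(-3\right)\right)^{3} = \left(- \frac{3 i \sqrt{30}}{2} \left(-3\right)\right)^{3} = \left(\frac{9 i \sqrt{30}}{2}\right)^{3} = - \frac{10935 i \sqrt{30}}{4}$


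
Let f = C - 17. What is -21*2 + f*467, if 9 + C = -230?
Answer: -119594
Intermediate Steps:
C = -239 (C = -9 - 230 = -239)
f = -256 (f = -239 - 17 = -256)
-21*2 + f*467 = -21*2 - 256*467 = -42 - 119552 = -119594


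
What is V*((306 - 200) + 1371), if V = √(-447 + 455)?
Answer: 2954*√2 ≈ 4177.6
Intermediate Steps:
V = 2*√2 (V = √8 = 2*√2 ≈ 2.8284)
V*((306 - 200) + 1371) = (2*√2)*((306 - 200) + 1371) = (2*√2)*(106 + 1371) = (2*√2)*1477 = 2954*√2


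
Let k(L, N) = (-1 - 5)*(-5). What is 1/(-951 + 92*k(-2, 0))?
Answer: 1/1809 ≈ 0.00055279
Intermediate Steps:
k(L, N) = 30 (k(L, N) = -6*(-5) = 30)
1/(-951 + 92*k(-2, 0)) = 1/(-951 + 92*30) = 1/(-951 + 2760) = 1/1809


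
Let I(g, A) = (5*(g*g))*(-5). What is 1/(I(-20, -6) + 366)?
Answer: -1/9634 ≈ -0.00010380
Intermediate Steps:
I(g, A) = -25*g**2 (I(g, A) = (5*g**2)*(-5) = -25*g**2)
1/(I(-20, -6) + 366) = 1/(-25*(-20)**2 + 366) = 1/(-25*400 + 366) = 1/(-10000 + 366) = 1/(-9634) = -1/9634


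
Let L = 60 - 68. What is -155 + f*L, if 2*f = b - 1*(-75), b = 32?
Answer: -583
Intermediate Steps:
f = 107/2 (f = (32 - 1*(-75))/2 = (32 + 75)/2 = (½)*107 = 107/2 ≈ 53.500)
L = -8
-155 + f*L = -155 + (107/2)*(-8) = -155 - 428 = -583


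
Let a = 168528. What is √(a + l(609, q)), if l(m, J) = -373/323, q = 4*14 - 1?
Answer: √17582237233/323 ≈ 410.52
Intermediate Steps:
q = 55 (q = 56 - 1 = 55)
l(m, J) = -373/323 (l(m, J) = -373*1/323 = -373/323)
√(a + l(609, q)) = √(168528 - 373/323) = √(54434171/323) = √17582237233/323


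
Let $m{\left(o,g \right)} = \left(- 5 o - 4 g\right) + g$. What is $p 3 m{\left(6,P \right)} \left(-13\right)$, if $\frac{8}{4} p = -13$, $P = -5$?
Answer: $- \frac{7605}{2} \approx -3802.5$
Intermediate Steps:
$p = - \frac{13}{2}$ ($p = \frac{1}{2} \left(-13\right) = - \frac{13}{2} \approx -6.5$)
$m{\left(o,g \right)} = - 5 o - 3 g$
$p 3 m{\left(6,P \right)} \left(-13\right) = - \frac{13 \cdot 3 \left(\left(-5\right) 6 - -15\right)}{2} \left(-13\right) = - \frac{13 \cdot 3 \left(-30 + 15\right)}{2} \left(-13\right) = - \frac{13 \cdot 3 \left(-15\right)}{2} \left(-13\right) = \left(- \frac{13}{2}\right) \left(-45\right) \left(-13\right) = \frac{585}{2} \left(-13\right) = - \frac{7605}{2}$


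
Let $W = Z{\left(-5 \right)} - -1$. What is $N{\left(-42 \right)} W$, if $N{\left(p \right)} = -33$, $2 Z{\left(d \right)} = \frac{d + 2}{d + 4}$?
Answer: $- \frac{165}{2} \approx -82.5$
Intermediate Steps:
$Z{\left(d \right)} = \frac{2 + d}{2 \left(4 + d\right)}$ ($Z{\left(d \right)} = \frac{\left(d + 2\right) \frac{1}{d + 4}}{2} = \frac{\left(2 + d\right) \frac{1}{4 + d}}{2} = \frac{\frac{1}{4 + d} \left(2 + d\right)}{2} = \frac{2 + d}{2 \left(4 + d\right)}$)
$W = \frac{5}{2}$ ($W = \frac{2 - 5}{2 \left(4 - 5\right)} - -1 = \frac{1}{2} \frac{1}{-1} \left(-3\right) + 1 = \frac{1}{2} \left(-1\right) \left(-3\right) + 1 = \frac{3}{2} + 1 = \frac{5}{2} \approx 2.5$)
$N{\left(-42 \right)} W = \left(-33\right) \frac{5}{2} = - \frac{165}{2}$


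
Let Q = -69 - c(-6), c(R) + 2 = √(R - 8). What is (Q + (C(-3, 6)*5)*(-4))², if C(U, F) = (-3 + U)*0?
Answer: (67 + I*√14)² ≈ 4475.0 + 501.38*I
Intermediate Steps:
c(R) = -2 + √(-8 + R) (c(R) = -2 + √(R - 8) = -2 + √(-8 + R))
C(U, F) = 0
Q = -67 - I*√14 (Q = -69 - (-2 + √(-8 - 6)) = -69 - (-2 + √(-14)) = -69 - (-2 + I*√14) = -69 + (2 - I*√14) = -67 - I*√14 ≈ -67.0 - 3.7417*I)
(Q + (C(-3, 6)*5)*(-4))² = ((-67 - I*√14) + (0*5)*(-4))² = ((-67 - I*√14) + 0*(-4))² = ((-67 - I*√14) + 0)² = (-67 - I*√14)²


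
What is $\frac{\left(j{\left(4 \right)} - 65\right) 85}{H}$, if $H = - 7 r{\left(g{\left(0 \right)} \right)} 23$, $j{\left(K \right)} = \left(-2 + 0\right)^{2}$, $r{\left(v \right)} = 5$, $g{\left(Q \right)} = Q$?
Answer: $\frac{1037}{161} \approx 6.441$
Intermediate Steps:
$j{\left(K \right)} = 4$ ($j{\left(K \right)} = \left(-2\right)^{2} = 4$)
$H = -805$ ($H = \left(-7\right) 5 \cdot 23 = \left(-35\right) 23 = -805$)
$\frac{\left(j{\left(4 \right)} - 65\right) 85}{H} = \frac{\left(4 - 65\right) 85}{-805} = \left(-61\right) 85 \left(- \frac{1}{805}\right) = \left(-5185\right) \left(- \frac{1}{805}\right) = \frac{1037}{161}$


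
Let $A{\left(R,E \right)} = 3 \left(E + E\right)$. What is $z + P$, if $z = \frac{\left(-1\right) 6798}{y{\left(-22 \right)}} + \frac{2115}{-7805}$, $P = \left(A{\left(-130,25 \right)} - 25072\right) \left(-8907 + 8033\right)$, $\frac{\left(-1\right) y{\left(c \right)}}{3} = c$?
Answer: $\frac{34001272302}{1561} \approx 2.1782 \cdot 10^{7}$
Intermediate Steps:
$y{\left(c \right)} = - 3 c$
$A{\left(R,E \right)} = 6 E$ ($A{\left(R,E \right)} = 3 \cdot 2 E = 6 E$)
$P = 21781828$ ($P = \left(6 \cdot 25 - 25072\right) \left(-8907 + 8033\right) = \left(150 - 25072\right) \left(-874\right) = \left(-24922\right) \left(-874\right) = 21781828$)
$z = - \frac{161206}{1561}$ ($z = \frac{\left(-1\right) 6798}{\left(-3\right) \left(-22\right)} + \frac{2115}{-7805} = - \frac{6798}{66} + 2115 \left(- \frac{1}{7805}\right) = \left(-6798\right) \frac{1}{66} - \frac{423}{1561} = -103 - \frac{423}{1561} = - \frac{161206}{1561} \approx -103.27$)
$z + P = - \frac{161206}{1561} + 21781828 = \frac{34001272302}{1561}$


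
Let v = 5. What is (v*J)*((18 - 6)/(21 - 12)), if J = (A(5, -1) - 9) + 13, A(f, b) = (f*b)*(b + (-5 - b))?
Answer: 580/3 ≈ 193.33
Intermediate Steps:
A(f, b) = -5*b*f (A(f, b) = (b*f)*(-5) = -5*b*f)
J = 29 (J = (-5*(-1)*5 - 9) + 13 = (25 - 9) + 13 = 16 + 13 = 29)
(v*J)*((18 - 6)/(21 - 12)) = (5*29)*((18 - 6)/(21 - 12)) = 145*(12/9) = 145*(12*(⅑)) = 145*(4/3) = 580/3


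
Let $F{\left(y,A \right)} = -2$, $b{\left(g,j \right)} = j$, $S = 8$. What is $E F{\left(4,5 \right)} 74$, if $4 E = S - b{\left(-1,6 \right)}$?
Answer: $-74$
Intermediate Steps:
$E = \frac{1}{2}$ ($E = \frac{8 - 6}{4} = \frac{1}{4} \cdot 2 = \frac{1}{2} \approx 0.5$)
$E F{\left(4,5 \right)} 74 = \frac{1}{2} \left(-2\right) 74 = \left(-1\right) 74 = -74$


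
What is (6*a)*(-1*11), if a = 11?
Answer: -726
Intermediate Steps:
(6*a)*(-1*11) = (6*11)*(-1*11) = 66*(-11) = -726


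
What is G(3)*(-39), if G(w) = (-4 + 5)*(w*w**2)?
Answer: -1053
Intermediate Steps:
G(w) = w**3 (G(w) = 1*w**3 = w**3)
G(3)*(-39) = 3**3*(-39) = 27*(-39) = -1053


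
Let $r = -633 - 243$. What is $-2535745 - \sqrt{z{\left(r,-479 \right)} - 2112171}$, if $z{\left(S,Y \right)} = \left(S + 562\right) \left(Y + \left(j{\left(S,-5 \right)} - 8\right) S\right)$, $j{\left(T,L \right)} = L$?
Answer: $-2535745 - i \sqrt{5537597} \approx -2.5357 \cdot 10^{6} - 2353.2 i$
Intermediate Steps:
$r = -876$
$z{\left(S,Y \right)} = \left(562 + S\right) \left(Y - 13 S\right)$ ($z{\left(S,Y \right)} = \left(S + 562\right) \left(Y + \left(-5 - 8\right) S\right) = \left(562 + S\right) \left(Y - 13 S\right)$)
$-2535745 - \sqrt{z{\left(r,-479 \right)} - 2112171} = -2535745 - \sqrt{\left(\left(-7306\right) \left(-876\right) - 13 \left(-876\right)^{2} + 562 \left(-479\right) - -419604\right) - 2112171} = -2535745 - \sqrt{\left(6400056 - 9975888 - 269198 + 419604\right) - 2112171} = -2535745 - \sqrt{-3425426 - 2112171} = -2535745 - \sqrt{-5537597} = -2535745 - i \sqrt{5537597}$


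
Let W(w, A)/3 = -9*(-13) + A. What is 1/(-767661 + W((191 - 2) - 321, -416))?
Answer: -1/768558 ≈ -1.3011e-6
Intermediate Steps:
W(w, A) = 351 + 3*A (W(w, A) = 3*(-9*(-13) + A) = 3*(117 + A) = 351 + 3*A)
1/(-767661 + W((191 - 2) - 321, -416)) = 1/(-767661 + (351 + 3*(-416))) = 1/(-767661 + (351 - 1248)) = 1/(-767661 - 897) = 1/(-768558) = -1/768558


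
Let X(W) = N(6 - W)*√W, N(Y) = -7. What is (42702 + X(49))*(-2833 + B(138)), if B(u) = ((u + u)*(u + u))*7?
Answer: 22623108547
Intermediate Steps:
X(W) = -7*√W
B(u) = 28*u² (B(u) = ((2*u)*(2*u))*7 = (4*u²)*7 = 28*u²)
(42702 + X(49))*(-2833 + B(138)) = (42702 - 7*√49)*(-2833 + 28*138²) = (42702 - 7*7)*(-2833 + 28*19044) = (42702 - 49)*(-2833 + 533232) = 42653*530399 = 22623108547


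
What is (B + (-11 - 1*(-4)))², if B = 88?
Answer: 6561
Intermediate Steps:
(B + (-11 - 1*(-4)))² = (88 + (-11 - 1*(-4)))² = (88 + (-11 + 4))² = (88 - 7)² = 81² = 6561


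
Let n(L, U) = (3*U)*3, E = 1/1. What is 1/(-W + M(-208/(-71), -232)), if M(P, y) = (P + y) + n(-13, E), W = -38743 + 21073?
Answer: 71/1238945 ≈ 5.7307e-5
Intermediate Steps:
E = 1
n(L, U) = 9*U
W = -17670
M(P, y) = 9 + P + y (M(P, y) = (P + y) + 9*1 = (P + y) + 9 = 9 + P + y)
1/(-W + M(-208/(-71), -232)) = 1/(-1*(-17670) + (9 - 208/(-71) - 232)) = 1/(17670 + (9 - 208*(-1/71) - 232)) = 1/(17670 + (9 + 208/71 - 232)) = 1/(17670 - 15625/71) = 1/(1238945/71) = 71/1238945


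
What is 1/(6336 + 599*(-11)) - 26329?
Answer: -6661238/253 ≈ -26329.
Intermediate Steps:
1/(6336 + 599*(-11)) - 26329 = 1/(6336 - 6589) - 26329 = 1/(-253) - 26329 = -1/253 - 26329 = -6661238/253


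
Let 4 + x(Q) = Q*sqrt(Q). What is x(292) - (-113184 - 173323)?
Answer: 286503 + 584*sqrt(73) ≈ 2.9149e+5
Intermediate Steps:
x(Q) = -4 + Q**(3/2) (x(Q) = -4 + Q*sqrt(Q) = -4 + Q**(3/2))
x(292) - (-113184 - 173323) = (-4 + 292**(3/2)) - (-113184 - 173323) = (-4 + 584*sqrt(73)) - 1*(-286507) = (-4 + 584*sqrt(73)) + 286507 = 286503 + 584*sqrt(73)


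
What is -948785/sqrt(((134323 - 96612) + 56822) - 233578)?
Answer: 189757*I*sqrt(139045)/27809 ≈ 2544.4*I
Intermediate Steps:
-948785/sqrt(((134323 - 96612) + 56822) - 233578) = -948785/sqrt((37711 + 56822) - 233578) = -948785/sqrt(94533 - 233578) = -948785*(-I*sqrt(139045)/139045) = -(-189757)*I*sqrt(139045)/27809 = 189757*I*sqrt(139045)/27809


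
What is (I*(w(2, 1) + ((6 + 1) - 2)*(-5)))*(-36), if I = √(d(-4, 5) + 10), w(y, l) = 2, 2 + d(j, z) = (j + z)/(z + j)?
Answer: 2484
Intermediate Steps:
d(j, z) = -1 (d(j, z) = -2 + (j + z)/(z + j) = -2 + (j + z)/(j + z) = -2 + 1 = -1)
I = 3 (I = √(-1 + 10) = √9 = 3)
(I*(w(2, 1) + ((6 + 1) - 2)*(-5)))*(-36) = (3*(2 + ((6 + 1) - 2)*(-5)))*(-36) = (3*(2 + (7 - 2)*(-5)))*(-36) = (3*(2 + 5*(-5)))*(-36) = (3*(2 - 25))*(-36) = (3*(-23))*(-36) = -69*(-36) = 2484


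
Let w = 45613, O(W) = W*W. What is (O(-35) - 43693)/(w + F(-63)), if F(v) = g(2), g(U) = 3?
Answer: -10617/11404 ≈ -0.93099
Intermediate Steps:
O(W) = W²
F(v) = 3
(O(-35) - 43693)/(w + F(-63)) = ((-35)² - 43693)/(45613 + 3) = (1225 - 43693)/45616 = -42468*1/45616 = -10617/11404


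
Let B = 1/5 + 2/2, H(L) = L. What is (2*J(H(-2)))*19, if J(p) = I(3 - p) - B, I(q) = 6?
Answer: 912/5 ≈ 182.40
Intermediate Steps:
B = 6/5 (B = 1*(⅕) + 2*(½) = ⅕ + 1 = 6/5 ≈ 1.2000)
J(p) = 24/5 (J(p) = 6 - 1*6/5 = 6 - 6/5 = 24/5)
(2*J(H(-2)))*19 = (2*(24/5))*19 = (48/5)*19 = 912/5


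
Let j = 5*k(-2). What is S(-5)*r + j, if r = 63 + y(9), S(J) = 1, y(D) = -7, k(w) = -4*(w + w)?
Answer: 136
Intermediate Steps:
k(w) = -8*w
j = 80 (j = 5*(-8*(-2)) = 5*16 = 80)
r = 56 (r = 63 - 7 = 56)
S(-5)*r + j = 1*56 + 80 = 56 + 80 = 136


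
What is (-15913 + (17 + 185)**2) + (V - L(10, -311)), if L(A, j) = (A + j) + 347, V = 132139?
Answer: 156984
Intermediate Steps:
L(A, j) = 347 + A + j
(-15913 + (17 + 185)**2) + (V - L(10, -311)) = (-15913 + (17 + 185)**2) + (132139 - (347 + 10 - 311)) = (-15913 + 202**2) + (132139 - 1*46) = (-15913 + 40804) + (132139 - 46) = 24891 + 132093 = 156984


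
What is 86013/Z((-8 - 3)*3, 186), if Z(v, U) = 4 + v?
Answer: -86013/29 ≈ -2966.0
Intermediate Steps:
86013/Z((-8 - 3)*3, 186) = 86013/(4 + (-8 - 3)*3) = 86013/(4 - 11*3) = 86013/(4 - 33) = 86013/(-29) = 86013*(-1/29) = -86013/29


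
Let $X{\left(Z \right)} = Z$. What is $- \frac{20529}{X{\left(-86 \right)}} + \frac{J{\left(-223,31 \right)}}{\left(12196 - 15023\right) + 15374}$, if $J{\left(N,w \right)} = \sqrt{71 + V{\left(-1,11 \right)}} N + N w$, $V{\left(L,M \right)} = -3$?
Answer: $\frac{256982845}{1079042} - \frac{446 \sqrt{17}}{12547} \approx 238.01$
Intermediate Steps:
$J{\left(N,w \right)} = N w + 2 N \sqrt{17}$ ($J{\left(N,w \right)} = \sqrt{71 - 3} N + N w = \sqrt{68} N + N w = 2 \sqrt{17} N + N w = 2 N \sqrt{17} + N w = N w + 2 N \sqrt{17}$)
$- \frac{20529}{X{\left(-86 \right)}} + \frac{J{\left(-223,31 \right)}}{\left(12196 - 15023\right) + 15374} = - \frac{20529}{-86} + \frac{\left(-223\right) \left(31 + 2 \sqrt{17}\right)}{\left(12196 - 15023\right) + 15374} = \left(-20529\right) \left(- \frac{1}{86}\right) + \frac{-6913 - 446 \sqrt{17}}{-2827 + 15374} = \frac{20529}{86} + \frac{-6913 - 446 \sqrt{17}}{12547} = \frac{20529}{86} + \left(-6913 - 446 \sqrt{17}\right) \frac{1}{12547} = \frac{20529}{86} - \left(\frac{6913}{12547} + \frac{446 \sqrt{17}}{12547}\right) = \frac{256982845}{1079042} - \frac{446 \sqrt{17}}{12547}$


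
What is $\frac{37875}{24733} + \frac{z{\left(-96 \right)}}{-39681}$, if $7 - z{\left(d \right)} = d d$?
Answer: $\frac{1730684072}{981430173} \approx 1.7634$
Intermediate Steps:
$z{\left(d \right)} = 7 - d^{2}$ ($z{\left(d \right)} = 7 - d d = 7 - d^{2}$)
$\frac{37875}{24733} + \frac{z{\left(-96 \right)}}{-39681} = \frac{37875}{24733} + \frac{7 - \left(-96\right)^{2}}{-39681} = 37875 \cdot \frac{1}{24733} + \left(7 - 9216\right) \left(- \frac{1}{39681}\right) = \frac{37875}{24733} + \left(7 - 9216\right) \left(- \frac{1}{39681}\right) = \frac{37875}{24733} - - \frac{9209}{39681} = \frac{37875}{24733} + \frac{9209}{39681} = \frac{1730684072}{981430173}$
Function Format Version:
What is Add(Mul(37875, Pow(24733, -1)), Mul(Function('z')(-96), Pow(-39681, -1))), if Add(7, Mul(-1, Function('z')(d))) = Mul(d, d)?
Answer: Rational(1730684072, 981430173) ≈ 1.7634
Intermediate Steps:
Function('z')(d) = Add(7, Mul(-1, Pow(d, 2))) (Function('z')(d) = Add(7, Mul(-1, Mul(d, d))) = Add(7, Mul(-1, Pow(d, 2))))
Add(Mul(37875, Pow(24733, -1)), Mul(Function('z')(-96), Pow(-39681, -1))) = Add(Mul(37875, Pow(24733, -1)), Mul(Add(7, Mul(-1, Pow(-96, 2))), Pow(-39681, -1))) = Add(Mul(37875, Rational(1, 24733)), Mul(Add(7, Mul(-1, 9216)), Rational(-1, 39681))) = Add(Rational(37875, 24733), Mul(Add(7, -9216), Rational(-1, 39681))) = Add(Rational(37875, 24733), Mul(-9209, Rational(-1, 39681))) = Add(Rational(37875, 24733), Rational(9209, 39681)) = Rational(1730684072, 981430173)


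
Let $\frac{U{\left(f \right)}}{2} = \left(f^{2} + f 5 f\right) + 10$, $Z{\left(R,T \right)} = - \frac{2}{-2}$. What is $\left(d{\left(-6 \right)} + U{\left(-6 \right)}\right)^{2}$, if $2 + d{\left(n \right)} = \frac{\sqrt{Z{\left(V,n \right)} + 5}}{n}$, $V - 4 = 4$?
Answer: $\frac{\left(2700 - \sqrt{6}\right)^{2}}{36} \approx 2.0213 \cdot 10^{5}$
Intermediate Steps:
$V = 8$ ($V = 4 + 4 = 8$)
$Z{\left(R,T \right)} = 1$ ($Z{\left(R,T \right)} = \left(-2\right) \left(- \frac{1}{2}\right) = 1$)
$d{\left(n \right)} = -2 + \frac{\sqrt{6}}{n}$ ($d{\left(n \right)} = -2 + \frac{\sqrt{1 + 5}}{n} = -2 + \frac{\sqrt{6}}{n}$)
$U{\left(f \right)} = 20 + 12 f^{2}$ ($U{\left(f \right)} = 2 \left(\left(f^{2} + f 5 f\right) + 10\right) = 2 \left(\left(f^{2} + 5 f f\right) + 10\right) = 2 \left(\left(f^{2} + 5 f^{2}\right) + 10\right) = 2 \left(6 f^{2} + 10\right) = 2 \left(10 + 6 f^{2}\right) = 20 + 12 f^{2}$)
$\left(d{\left(-6 \right)} + U{\left(-6 \right)}\right)^{2} = \left(\left(-2 + \frac{\sqrt{6}}{-6}\right) + \left(20 + 12 \left(-6\right)^{2}\right)\right)^{2} = \left(\left(-2 + \sqrt{6} \left(- \frac{1}{6}\right)\right) + \left(20 + 12 \cdot 36\right)\right)^{2} = \left(\left(-2 - \frac{\sqrt{6}}{6}\right) + \left(20 + 432\right)\right)^{2} = \left(\left(-2 - \frac{\sqrt{6}}{6}\right) + 452\right)^{2} = \left(450 - \frac{\sqrt{6}}{6}\right)^{2}$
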